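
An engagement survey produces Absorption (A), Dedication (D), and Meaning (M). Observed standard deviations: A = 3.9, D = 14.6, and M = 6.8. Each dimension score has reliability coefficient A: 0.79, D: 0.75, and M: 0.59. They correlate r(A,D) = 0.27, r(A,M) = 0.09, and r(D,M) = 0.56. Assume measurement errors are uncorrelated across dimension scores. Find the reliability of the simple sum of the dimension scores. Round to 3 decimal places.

0.821

Var(A+D+M) = 3.9² + 14.6² + 6.8² + 2·[3.9·14.6·0.27 + 3.9·6.8·0.09 + 14.6·6.8·0.56] = 274.61 + 146.715 = 421.325.
Because errors are independent across components, Cov(Tᵢ,Tⱼ) = Cov(Xᵢ,Xⱼ); the off-diagonal part of the true-score variance is the same as above.
True-score variance = [3.9²·0.79 + 14.6²·0.75 + 6.8²·0.59] + 146.715 = 199.167 + 146.715 = 345.882.
Reliability = 345.882 / 421.325 = 0.821.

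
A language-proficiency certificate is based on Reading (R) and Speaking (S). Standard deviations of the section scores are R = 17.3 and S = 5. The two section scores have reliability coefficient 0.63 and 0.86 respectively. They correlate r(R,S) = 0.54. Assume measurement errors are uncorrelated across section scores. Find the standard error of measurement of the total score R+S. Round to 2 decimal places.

10.69

Var(total) = 324.29 + 93.42 = 417.71.
True-score variance = 210.053 + 93.42 = 303.473, so reliability = 0.7265.
Error variance = 417.71 − 303.473 = 114.237; SEM = √114.237 = 10.69.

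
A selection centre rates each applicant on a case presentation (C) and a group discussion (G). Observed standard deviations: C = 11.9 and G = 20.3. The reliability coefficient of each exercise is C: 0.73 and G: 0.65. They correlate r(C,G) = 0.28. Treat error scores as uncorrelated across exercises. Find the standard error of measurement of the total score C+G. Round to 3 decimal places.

13.508

Var(total) = 553.7 + 135.279 = 688.979.
True-score variance = 371.234 + 135.279 = 506.513, so reliability = 0.7352.
Error variance = 688.979 − 506.513 = 182.466; SEM = √182.466 = 13.508.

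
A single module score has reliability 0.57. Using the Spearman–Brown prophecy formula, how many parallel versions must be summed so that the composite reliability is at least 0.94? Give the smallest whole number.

k ≥ ρ*(1−ρ₁)/(ρ₁(1−ρ*)) = 0.94·0.43 / (0.57·0.06) = 11.819.
Smallest integer k = 12.

12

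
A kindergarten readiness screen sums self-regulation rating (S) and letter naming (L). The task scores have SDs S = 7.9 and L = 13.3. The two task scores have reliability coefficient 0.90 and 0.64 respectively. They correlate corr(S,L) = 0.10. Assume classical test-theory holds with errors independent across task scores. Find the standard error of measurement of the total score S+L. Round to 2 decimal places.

Var(total) = 239.3 + 21.014 = 260.314.
True-score variance = 169.379 + 21.014 = 190.393, so reliability = 0.7314.
Error variance = 260.314 − 190.393 = 69.9214; SEM = √69.9214 = 8.36.

8.36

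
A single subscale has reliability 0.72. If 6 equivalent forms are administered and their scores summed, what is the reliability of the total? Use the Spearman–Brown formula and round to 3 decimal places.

0.939

ρ_k = kρ / (1 + (k−1)ρ) = 6·0.72 / (1 + 5·0.72) = 4.320 / 4.600 = 0.939.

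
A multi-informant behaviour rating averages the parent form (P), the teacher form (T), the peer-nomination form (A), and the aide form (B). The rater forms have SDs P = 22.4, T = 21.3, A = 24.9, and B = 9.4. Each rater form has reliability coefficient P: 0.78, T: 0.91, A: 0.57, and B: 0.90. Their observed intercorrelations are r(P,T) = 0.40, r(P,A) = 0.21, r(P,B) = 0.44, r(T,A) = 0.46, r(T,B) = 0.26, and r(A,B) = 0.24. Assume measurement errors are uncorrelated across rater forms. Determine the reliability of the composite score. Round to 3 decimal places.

Var(P+T+A+B) = 22.4² + 21.3² + 24.9² + 9.4² + 2·[22.4·21.3·0.40 + 22.4·24.9·0.21 + 22.4·9.4·0.44 + 21.3·24.9·0.46 + 21.3·9.4·0.26 + 24.9·9.4·0.24] = 1663.82 + 1505.65 = 3169.47.
Under uncorrelated errors the observed covariances equal the true-score covariances, so only the own-variance terms attenuate.
True-score variance = [22.4²·0.78 + 21.3²·0.91 + 24.9²·0.57 + 9.4²·0.90] + 1505.65 = 1237.16 + 1505.65 = 2742.81.
Reliability = 2742.81 / 3169.47 = 0.865.

0.865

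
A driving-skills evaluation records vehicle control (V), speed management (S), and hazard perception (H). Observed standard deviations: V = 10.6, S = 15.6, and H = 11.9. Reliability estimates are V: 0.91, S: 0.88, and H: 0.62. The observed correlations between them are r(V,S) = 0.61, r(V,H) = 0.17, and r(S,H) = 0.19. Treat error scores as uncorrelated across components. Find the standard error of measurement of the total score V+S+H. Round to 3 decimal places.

Var(total) = 497.33 + 315.17 = 812.5.
True-score variance = 404.203 + 315.17 = 719.373, so reliability = 0.8854.
Error variance = 812.5 − 719.373 = 93.1274; SEM = √93.1274 = 9.650.

9.650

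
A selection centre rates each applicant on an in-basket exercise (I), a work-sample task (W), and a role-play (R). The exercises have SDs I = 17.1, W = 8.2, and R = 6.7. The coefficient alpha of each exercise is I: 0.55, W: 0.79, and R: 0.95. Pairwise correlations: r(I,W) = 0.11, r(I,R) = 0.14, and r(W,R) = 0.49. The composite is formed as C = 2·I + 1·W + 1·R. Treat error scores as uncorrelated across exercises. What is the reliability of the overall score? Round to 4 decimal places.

Var(C) = 2²·17.1² + 8.2² + 6.7² + 2·[2·17.1·8.2·0.11 + 2·17.1·6.7·0.14 + 8.2·6.7·0.49] = 1281.77 + 179.697 = 1461.47.
With uncorrelated errors the cross-covariances are all true-score covariance, so they carry over unchanged; only the diagonal terms shrink to ρᵢσᵢ².
True-score variance = [2²·17.1²·0.55 + 8.2²·0.79 + 6.7²·0.95] + 179.697 = 739.067 + 179.697 = 918.764.
Reliability = 918.764 / 1461.47 = 0.6287.

0.6287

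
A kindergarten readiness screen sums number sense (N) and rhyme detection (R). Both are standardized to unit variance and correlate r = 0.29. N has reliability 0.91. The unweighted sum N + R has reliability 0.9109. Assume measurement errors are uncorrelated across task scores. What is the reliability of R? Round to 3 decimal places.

0.860

Var(N+R) = 2 + 2·0.29 = 2.580.
True-score variance = ρ_N + ρ_R + 2·0.29, so 0.9109 = (0.91 + ρ_R + 0.58) / 2.580.
ρ_R = 0.9109·2.580 − 0.91 − 0.58 = 0.860.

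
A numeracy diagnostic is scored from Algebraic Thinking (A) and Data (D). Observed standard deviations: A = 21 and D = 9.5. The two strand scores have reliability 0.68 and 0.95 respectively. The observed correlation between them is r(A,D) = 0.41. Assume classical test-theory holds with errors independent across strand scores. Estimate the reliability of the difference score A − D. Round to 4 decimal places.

Var(A−D) = 21² + 9.5² − 2·21·9.5·0.41 = 531.25 − 163.59 = 367.66.
Because errors are independent across components, Cov(Tᵢ,Tⱼ) = Cov(Xᵢ,Xⱼ); the off-diagonal part of the true-score variance is the same as above.
True-score variance = [21²·0.68 + 9.5²·0.95] − 163.59 = 385.618 − 163.59 = 222.028.
Reliability = 222.028 / 367.66 = 0.6039.

0.6039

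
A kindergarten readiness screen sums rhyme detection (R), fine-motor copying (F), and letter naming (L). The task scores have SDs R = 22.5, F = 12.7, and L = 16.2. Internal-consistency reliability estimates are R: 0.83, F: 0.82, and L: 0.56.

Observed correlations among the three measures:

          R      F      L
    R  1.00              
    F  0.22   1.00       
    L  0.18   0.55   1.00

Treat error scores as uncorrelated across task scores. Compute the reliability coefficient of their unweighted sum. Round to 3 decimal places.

Var(R+F+L) = 22.5² + 12.7² + 16.2² + 2·[22.5·12.7·0.22 + 22.5·16.2·0.18 + 12.7·16.2·0.55] = 929.98 + 483.264 = 1413.24.
Under uncorrelated errors the observed covariances equal the true-score covariances, so only the own-variance terms attenuate.
True-score variance = [22.5²·0.83 + 12.7²·0.82 + 16.2²·0.56] + 483.264 = 699.412 + 483.264 = 1182.68.
Reliability = 1182.68 / 1413.24 = 0.837.

0.837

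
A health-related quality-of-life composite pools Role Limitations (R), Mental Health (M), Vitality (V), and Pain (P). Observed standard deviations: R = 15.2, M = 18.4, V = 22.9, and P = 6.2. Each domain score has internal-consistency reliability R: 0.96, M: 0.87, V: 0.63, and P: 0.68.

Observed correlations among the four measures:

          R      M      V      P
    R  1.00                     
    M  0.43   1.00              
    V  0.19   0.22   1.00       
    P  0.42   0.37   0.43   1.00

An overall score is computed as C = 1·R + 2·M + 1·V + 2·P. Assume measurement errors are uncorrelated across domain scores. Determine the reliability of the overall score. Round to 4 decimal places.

0.8925

Var(C) = 15.2² + 2²·18.4² + 22.9² + 2²·6.2² + 2·[2·15.2·18.4·0.43 + 15.2·22.9·0.19 + 2·15.2·6.2·0.42 + 2·18.4·22.9·0.22 + 4·18.4·6.2·0.37 + 2·22.9·6.2·0.43] = 2263.45 + 1724.32 = 3987.77.
Because errors are independent across components, Cov(Tᵢ,Tⱼ) = Cov(Xᵢ,Xⱼ); the off-diagonal part of the true-score variance is the same as above.
True-score variance = [15.2²·0.96 + 2²·18.4²·0.87 + 22.9²·0.63 + 2²·6.2²·0.68] + 1724.32 = 1834.92 + 1724.32 = 3559.24.
Reliability = 3559.24 / 3987.77 = 0.8925.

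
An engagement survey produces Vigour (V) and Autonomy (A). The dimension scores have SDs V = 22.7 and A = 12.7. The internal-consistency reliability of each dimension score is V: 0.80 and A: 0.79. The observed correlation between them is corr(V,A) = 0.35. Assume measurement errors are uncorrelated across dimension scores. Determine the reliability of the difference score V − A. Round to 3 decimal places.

0.712

Var(V−A) = 22.7² + 12.7² − 2·22.7·12.7·0.35 = 676.58 − 201.803 = 474.777.
Because errors are independent across components, Cov(Tᵢ,Tⱼ) = Cov(Xᵢ,Xⱼ); the off-diagonal part of the true-score variance is the same as above.
True-score variance = [22.7²·0.80 + 12.7²·0.79] − 201.803 = 539.651 − 201.803 = 337.848.
Reliability = 337.848 / 474.777 = 0.712.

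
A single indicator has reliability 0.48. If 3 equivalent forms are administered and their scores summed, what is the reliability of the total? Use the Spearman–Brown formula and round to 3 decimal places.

0.735

ρ_k = kρ / (1 + (k−1)ρ) = 3·0.48 / (1 + 2·0.48) = 1.440 / 1.960 = 0.735.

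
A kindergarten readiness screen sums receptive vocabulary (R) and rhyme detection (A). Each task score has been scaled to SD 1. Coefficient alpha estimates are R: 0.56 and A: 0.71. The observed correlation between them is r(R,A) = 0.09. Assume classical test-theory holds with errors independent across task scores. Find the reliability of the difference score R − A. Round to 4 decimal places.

Var(R−A) = 1 + 1 − 2·0.09 = 2 − 0.18 = 1.82.
Because errors are independent across components, Cov(Tᵢ,Tⱼ) = Cov(Xᵢ,Xⱼ); the off-diagonal part of the true-score variance is the same as above.
True-score variance = [0.56 + 0.71] − 0.18 = 1.27 − 0.18 = 1.09.
Reliability = 1.09 / 1.82 = 0.5989.

0.5989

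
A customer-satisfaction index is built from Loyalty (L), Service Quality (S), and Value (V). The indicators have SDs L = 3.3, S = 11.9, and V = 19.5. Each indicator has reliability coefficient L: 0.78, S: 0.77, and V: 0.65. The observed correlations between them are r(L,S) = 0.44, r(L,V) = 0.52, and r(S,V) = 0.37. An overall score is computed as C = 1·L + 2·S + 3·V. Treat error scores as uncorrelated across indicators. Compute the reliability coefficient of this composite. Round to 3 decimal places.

0.749

Var(C) = 3.3² + 2²·11.9² + 3²·19.5² + 2·[2·3.3·11.9·0.44 + 3·3.3·19.5·0.52 + 6·11.9·19.5·0.37] = 3999.58 + 1300.19 = 5299.77.
With uncorrelated errors the cross-covariances are all true-score covariance, so they carry over unchanged; only the diagonal terms shrink to ρᵢσᵢ².
True-score variance = [3.3²·0.78 + 2²·11.9²·0.77 + 3²·19.5²·0.65] + 1300.19 = 2669.12 + 1300.19 = 3969.3.
Reliability = 3969.3 / 5299.77 = 0.749.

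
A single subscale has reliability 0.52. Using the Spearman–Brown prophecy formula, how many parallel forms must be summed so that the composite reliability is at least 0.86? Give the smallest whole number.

6

k ≥ ρ*(1−ρ₁)/(ρ₁(1−ρ*)) = 0.86·0.48 / (0.52·0.14) = 5.670.
Smallest integer k = 6.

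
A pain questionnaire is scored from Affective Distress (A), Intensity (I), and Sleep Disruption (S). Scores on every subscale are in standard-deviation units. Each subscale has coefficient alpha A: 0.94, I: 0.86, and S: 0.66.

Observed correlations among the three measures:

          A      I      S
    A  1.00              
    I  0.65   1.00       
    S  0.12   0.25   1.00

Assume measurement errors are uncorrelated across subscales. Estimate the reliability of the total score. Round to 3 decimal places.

0.893

Var(A+I+S) = 3 + 2·[0.65 + 0.12 + 0.25] = 3 + 2.04 = 5.04.
Because errors are independent across components, Cov(Tᵢ,Tⱼ) = Cov(Xᵢ,Xⱼ); the off-diagonal part of the true-score variance is the same as above.
True-score variance = [0.94 + 0.86 + 0.66] + 2.04 = 2.46 + 2.04 = 4.5.
Reliability = 4.5 / 5.04 = 0.893.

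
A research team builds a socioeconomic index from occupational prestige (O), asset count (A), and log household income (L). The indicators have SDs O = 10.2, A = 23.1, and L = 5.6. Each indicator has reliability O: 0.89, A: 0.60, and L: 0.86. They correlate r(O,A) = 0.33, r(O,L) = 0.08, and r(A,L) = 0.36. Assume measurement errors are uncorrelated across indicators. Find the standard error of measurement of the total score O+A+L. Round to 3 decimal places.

15.142

Var(total) = 669.01 + 257.788 = 926.798.
True-score variance = 439.731 + 257.788 = 697.519, so reliability = 0.7526.
Error variance = 926.798 − 697.519 = 229.279; SEM = √229.279 = 15.142.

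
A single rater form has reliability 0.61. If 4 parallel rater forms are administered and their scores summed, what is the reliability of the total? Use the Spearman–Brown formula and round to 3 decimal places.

0.862

ρ_k = kρ / (1 + (k−1)ρ) = 4·0.61 / (1 + 3·0.61) = 2.440 / 2.830 = 0.862.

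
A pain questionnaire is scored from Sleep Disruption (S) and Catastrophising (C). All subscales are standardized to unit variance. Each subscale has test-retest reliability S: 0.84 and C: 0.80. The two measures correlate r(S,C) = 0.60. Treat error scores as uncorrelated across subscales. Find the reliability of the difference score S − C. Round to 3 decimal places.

0.550

Var(S−C) = 1 + 1 − 2·0.60 = 2 − 1.2 = 0.8.
With uncorrelated errors the cross-covariances are all true-score covariance, so they carry over unchanged; only the diagonal terms shrink to ρᵢσᵢ².
True-score variance = [0.84 + 0.80] − 1.2 = 1.64 − 1.2 = 0.44.
Reliability = 0.44 / 0.8 = 0.550.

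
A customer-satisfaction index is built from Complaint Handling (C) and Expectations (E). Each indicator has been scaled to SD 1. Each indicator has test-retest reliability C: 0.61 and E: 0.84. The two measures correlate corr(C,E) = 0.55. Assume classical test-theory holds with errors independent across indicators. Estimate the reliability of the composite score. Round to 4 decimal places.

Var(C+E) = 2 + 2·[0.55] = 2 + 1.1 = 3.1.
Because errors are independent across components, Cov(Tᵢ,Tⱼ) = Cov(Xᵢ,Xⱼ); the off-diagonal part of the true-score variance is the same as above.
True-score variance = [0.61 + 0.84] + 1.1 = 1.45 + 1.1 = 2.55.
Reliability = 2.55 / 3.1 = 0.8226.

0.8226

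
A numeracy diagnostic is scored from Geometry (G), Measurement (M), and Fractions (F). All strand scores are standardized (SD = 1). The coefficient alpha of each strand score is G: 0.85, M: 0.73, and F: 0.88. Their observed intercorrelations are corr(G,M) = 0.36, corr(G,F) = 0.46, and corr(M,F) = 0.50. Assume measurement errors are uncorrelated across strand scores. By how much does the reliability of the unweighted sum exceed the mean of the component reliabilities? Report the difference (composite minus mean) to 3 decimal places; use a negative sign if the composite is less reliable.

Var(sum) = 3 + 2.64 = 5.64; true-score variance = 2.46 + 2.64 = 5.1; composite reliability = 0.9043.
Mean component reliability = 0.8200.
Difference = 0.9043 − 0.8200 = 0.084.

0.084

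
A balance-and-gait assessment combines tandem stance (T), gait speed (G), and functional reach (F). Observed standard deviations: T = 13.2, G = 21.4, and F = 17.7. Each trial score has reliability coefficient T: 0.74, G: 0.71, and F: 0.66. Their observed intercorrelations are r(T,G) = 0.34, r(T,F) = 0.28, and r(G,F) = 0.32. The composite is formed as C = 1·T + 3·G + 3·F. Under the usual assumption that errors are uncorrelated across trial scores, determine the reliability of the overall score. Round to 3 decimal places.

0.786

Var(C) = 13.2² + 3²·21.4² + 3²·17.7² + 2·[3·13.2·21.4·0.34 + 3·13.2·17.7·0.28 + 9·21.4·17.7·0.32] = 7115.49 + 3150.55 = 10266.
Because errors are independent across components, Cov(Tᵢ,Tⱼ) = Cov(Xᵢ,Xⱼ); the off-diagonal part of the true-score variance is the same as above.
True-score variance = [13.2²·0.74 + 3²·21.4²·0.71 + 3²·17.7²·0.66] + 3150.55 = 4916.24 + 3150.55 = 8066.79.
Reliability = 8066.79 / 10266 = 0.786.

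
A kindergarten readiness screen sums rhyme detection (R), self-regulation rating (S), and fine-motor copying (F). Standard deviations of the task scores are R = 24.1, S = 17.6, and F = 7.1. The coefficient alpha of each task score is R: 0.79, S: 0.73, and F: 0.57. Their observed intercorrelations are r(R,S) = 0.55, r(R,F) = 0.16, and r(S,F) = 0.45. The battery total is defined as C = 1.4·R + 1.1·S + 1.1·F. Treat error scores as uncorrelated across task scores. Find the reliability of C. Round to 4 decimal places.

0.8542

Var(C) = 1.4²·24.1² + 1.1²·17.6² + 1.1²·7.1² + 2·[1.54·24.1·17.6·0.55 + 1.54·24.1·7.1·0.16 + 1.21·17.6·7.1·0.45] = 1574.19 + 938.931 = 2513.12.
With uncorrelated errors the cross-covariances are all true-score covariance, so they carry over unchanged; only the diagonal terms shrink to ρᵢσᵢ².
True-score variance = [1.4²·24.1²·0.79 + 1.1²·17.6²·0.73 + 1.1²·7.1²·0.57] + 938.931 = 1207.7 + 938.931 = 2146.64.
Reliability = 2146.64 / 2513.12 = 0.8542.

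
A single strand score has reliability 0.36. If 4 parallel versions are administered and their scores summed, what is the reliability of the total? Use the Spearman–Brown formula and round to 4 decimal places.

0.6923

ρ_k = kρ / (1 + (k−1)ρ) = 4·0.36 / (1 + 3·0.36) = 1.440 / 2.080 = 0.6923.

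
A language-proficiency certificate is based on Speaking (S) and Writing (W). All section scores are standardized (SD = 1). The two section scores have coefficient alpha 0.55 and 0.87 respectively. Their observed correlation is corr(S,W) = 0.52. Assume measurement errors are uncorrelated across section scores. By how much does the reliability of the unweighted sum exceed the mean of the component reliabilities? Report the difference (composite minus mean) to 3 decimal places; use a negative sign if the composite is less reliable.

0.099

Var(sum) = 2 + 1.04 = 3.04; true-score variance = 1.42 + 1.04 = 2.46; composite reliability = 0.8092.
Mean component reliability = 0.7100.
Difference = 0.8092 − 0.7100 = 0.099.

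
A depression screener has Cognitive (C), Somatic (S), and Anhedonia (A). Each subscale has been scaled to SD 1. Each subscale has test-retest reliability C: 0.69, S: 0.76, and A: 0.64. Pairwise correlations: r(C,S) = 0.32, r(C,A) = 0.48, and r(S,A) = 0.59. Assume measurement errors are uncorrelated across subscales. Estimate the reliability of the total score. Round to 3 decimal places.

Var(C+S+A) = 3 + 2·[0.32 + 0.48 + 0.59] = 3 + 2.78 = 5.78.
With uncorrelated errors the cross-covariances are all true-score covariance, so they carry over unchanged; only the diagonal terms shrink to ρᵢσᵢ².
True-score variance = [0.69 + 0.76 + 0.64] + 2.78 = 2.09 + 2.78 = 4.87.
Reliability = 4.87 / 5.78 = 0.843.

0.843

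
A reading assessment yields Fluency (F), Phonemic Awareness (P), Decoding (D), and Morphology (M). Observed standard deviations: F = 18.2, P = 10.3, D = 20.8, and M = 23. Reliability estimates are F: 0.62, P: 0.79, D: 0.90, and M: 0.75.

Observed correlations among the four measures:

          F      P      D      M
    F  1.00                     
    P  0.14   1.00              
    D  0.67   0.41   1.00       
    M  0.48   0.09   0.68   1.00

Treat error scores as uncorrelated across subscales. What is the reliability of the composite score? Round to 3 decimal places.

0.900

Var(F+P+D+M) = 18.2² + 10.3² + 20.8² + 23² + 2·[18.2·10.3·0.14 + 18.2·20.8·0.67 + 18.2·23·0.48 + 10.3·20.8·0.41 + 10.3·23·0.09 + 20.8·23·0.68] = 1398.97 + 1830.56 = 3229.53.
With uncorrelated errors the cross-covariances are all true-score covariance, so they carry over unchanged; only the diagonal terms shrink to ρᵢσᵢ².
True-score variance = [18.2²·0.62 + 10.3²·0.79 + 20.8²·0.90 + 23²·0.75] + 1830.56 = 1075.31 + 1830.56 = 2905.86.
Reliability = 2905.86 / 3229.53 = 0.900.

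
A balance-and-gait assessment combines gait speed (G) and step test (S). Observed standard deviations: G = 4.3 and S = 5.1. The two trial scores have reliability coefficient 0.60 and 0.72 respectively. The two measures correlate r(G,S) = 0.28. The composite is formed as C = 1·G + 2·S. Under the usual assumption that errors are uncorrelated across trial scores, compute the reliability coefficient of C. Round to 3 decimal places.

0.752

Var(C) = 4.3² + 2²·5.1² + 2·[2·4.3·5.1·0.28] = 122.53 + 24.5616 = 147.092.
Because errors are independent across components, Cov(Tᵢ,Tⱼ) = Cov(Xᵢ,Xⱼ); the off-diagonal part of the true-score variance is the same as above.
True-score variance = [4.3²·0.60 + 2²·5.1²·0.72] + 24.5616 = 86.0028 + 24.5616 = 110.564.
Reliability = 110.564 / 147.092 = 0.752.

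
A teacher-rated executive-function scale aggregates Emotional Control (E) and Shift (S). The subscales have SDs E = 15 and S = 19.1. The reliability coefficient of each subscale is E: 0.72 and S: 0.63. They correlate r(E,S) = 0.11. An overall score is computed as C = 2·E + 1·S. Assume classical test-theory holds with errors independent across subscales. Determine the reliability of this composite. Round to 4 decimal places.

Var(C) = 2²·15² + 19.1² + 2·[2·15·19.1·0.11] = 1264.81 + 126.06 = 1390.87.
With uncorrelated errors the cross-covariances are all true-score covariance, so they carry over unchanged; only the diagonal terms shrink to ρᵢσᵢ².
True-score variance = [2²·15²·0.72 + 19.1²·0.63] + 126.06 = 877.83 + 126.06 = 1003.89.
Reliability = 1003.89 / 1390.87 = 0.7218.

0.7218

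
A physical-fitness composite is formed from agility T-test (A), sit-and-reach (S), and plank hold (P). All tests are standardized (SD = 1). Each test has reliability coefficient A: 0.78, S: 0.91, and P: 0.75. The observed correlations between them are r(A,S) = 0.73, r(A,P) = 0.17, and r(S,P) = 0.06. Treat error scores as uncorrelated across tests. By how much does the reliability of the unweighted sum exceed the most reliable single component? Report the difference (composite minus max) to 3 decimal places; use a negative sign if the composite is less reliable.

Var(sum) = 3 + 1.92 = 4.92; true-score variance = 2.44 + 1.92 = 4.36; composite reliability = 0.8862.
Max component reliability = 0.9100.
Difference = 0.8862 − 0.9100 = -0.024.

-0.024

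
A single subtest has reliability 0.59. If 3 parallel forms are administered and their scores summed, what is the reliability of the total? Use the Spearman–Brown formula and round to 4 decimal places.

ρ_k = kρ / (1 + (k−1)ρ) = 3·0.59 / (1 + 2·0.59) = 1.770 / 2.180 = 0.8119.

0.8119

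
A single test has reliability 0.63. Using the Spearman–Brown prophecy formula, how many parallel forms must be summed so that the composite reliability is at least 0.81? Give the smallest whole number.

k ≥ ρ*(1−ρ₁)/(ρ₁(1−ρ*)) = 0.81·0.37 / (0.63·0.19) = 2.504.
Smallest integer k = 3.

3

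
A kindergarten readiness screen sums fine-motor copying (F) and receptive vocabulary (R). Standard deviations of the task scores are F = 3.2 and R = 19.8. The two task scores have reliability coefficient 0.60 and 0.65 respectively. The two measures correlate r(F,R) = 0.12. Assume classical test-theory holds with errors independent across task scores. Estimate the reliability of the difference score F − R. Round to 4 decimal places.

Var(F−R) = 3.2² + 19.8² − 2·3.2·19.8·0.12 = 402.28 − 15.2064 = 387.074.
With uncorrelated errors the cross-covariances are all true-score covariance, so they carry over unchanged; only the diagonal terms shrink to ρᵢσᵢ².
True-score variance = [3.2²·0.60 + 19.8²·0.65] − 15.2064 = 260.97 − 15.2064 = 245.764.
Reliability = 245.764 / 387.074 = 0.6349.

0.6349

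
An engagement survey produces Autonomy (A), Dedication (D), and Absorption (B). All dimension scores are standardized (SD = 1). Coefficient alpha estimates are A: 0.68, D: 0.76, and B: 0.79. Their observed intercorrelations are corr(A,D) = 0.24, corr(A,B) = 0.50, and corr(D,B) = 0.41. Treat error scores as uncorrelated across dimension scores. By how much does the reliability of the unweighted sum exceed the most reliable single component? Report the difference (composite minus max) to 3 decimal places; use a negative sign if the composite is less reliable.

0.065

Var(sum) = 3 + 2.3 = 5.3; true-score variance = 2.23 + 2.3 = 4.53; composite reliability = 0.8547.
Max component reliability = 0.7900.
Difference = 0.8547 − 0.7900 = 0.065.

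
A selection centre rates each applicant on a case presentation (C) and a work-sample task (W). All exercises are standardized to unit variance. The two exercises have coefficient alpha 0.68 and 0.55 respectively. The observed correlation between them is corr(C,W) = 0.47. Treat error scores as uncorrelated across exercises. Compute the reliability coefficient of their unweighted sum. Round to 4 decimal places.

Var(C+W) = 2 + 2·[0.47] = 2 + 0.94 = 2.94.
With uncorrelated errors the cross-covariances are all true-score covariance, so they carry over unchanged; only the diagonal terms shrink to ρᵢσᵢ².
True-score variance = [0.68 + 0.55] + 0.94 = 1.23 + 0.94 = 2.17.
Reliability = 2.17 / 2.94 = 0.7381.

0.7381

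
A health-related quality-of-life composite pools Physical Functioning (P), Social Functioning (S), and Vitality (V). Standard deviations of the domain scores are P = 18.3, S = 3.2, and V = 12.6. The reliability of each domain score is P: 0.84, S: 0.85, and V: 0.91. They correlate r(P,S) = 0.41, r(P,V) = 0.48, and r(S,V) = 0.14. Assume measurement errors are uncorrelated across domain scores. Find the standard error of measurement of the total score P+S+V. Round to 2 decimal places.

Var(total) = 503.89 + 280.666 = 784.556.
True-score variance = 434.483 + 280.666 = 715.149, so reliability = 0.9115.
Error variance = 784.556 − 715.149 = 69.4068; SEM = √69.4068 = 8.33.

8.33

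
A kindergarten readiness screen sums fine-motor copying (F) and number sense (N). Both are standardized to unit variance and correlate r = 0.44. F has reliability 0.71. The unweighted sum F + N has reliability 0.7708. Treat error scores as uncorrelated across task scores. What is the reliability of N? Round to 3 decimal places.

0.630

Var(F+N) = 2 + 2·0.44 = 2.880.
True-score variance = ρ_F + ρ_N + 2·0.44, so 0.7708 = (0.71 + ρ_N + 0.88) / 2.880.
ρ_N = 0.7708·2.880 − 0.71 − 0.88 = 0.630.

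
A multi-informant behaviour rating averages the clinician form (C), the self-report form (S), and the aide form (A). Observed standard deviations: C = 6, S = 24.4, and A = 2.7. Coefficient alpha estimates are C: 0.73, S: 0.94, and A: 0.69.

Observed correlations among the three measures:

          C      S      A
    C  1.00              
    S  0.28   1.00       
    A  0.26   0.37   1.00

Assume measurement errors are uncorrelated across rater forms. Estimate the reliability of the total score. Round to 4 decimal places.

0.9387

Var(C+S+A) = 6² + 24.4² + 2.7² + 2·[6·24.4·0.28 + 6·2.7·0.26 + 24.4·2.7·0.37] = 638.65 + 139.159 = 777.809.
With uncorrelated errors the cross-covariances are all true-score covariance, so they carry over unchanged; only the diagonal terms shrink to ρᵢσᵢ².
True-score variance = [6²·0.73 + 24.4²·0.94 + 2.7²·0.69] + 139.159 = 590.948 + 139.159 = 730.108.
Reliability = 730.108 / 777.809 = 0.9387.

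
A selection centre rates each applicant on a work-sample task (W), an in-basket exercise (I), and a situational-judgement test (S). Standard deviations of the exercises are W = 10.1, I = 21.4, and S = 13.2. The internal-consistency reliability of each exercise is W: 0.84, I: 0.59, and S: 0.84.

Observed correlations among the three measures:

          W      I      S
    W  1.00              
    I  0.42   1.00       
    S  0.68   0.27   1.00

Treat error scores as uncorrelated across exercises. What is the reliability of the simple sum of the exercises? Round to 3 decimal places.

Var(W+I+S) = 10.1² + 21.4² + 13.2² + 2·[10.1·21.4·0.42 + 10.1·13.2·0.68 + 21.4·13.2·0.27] = 734.21 + 515.412 = 1249.62.
Under uncorrelated errors the observed covariances equal the true-score covariances, so only the own-variance terms attenuate.
True-score variance = [10.1²·0.84 + 21.4²·0.59 + 13.2²·0.84] + 515.412 = 502.246 + 515.412 = 1017.66.
Reliability = 1017.66 / 1249.62 = 0.814.

0.814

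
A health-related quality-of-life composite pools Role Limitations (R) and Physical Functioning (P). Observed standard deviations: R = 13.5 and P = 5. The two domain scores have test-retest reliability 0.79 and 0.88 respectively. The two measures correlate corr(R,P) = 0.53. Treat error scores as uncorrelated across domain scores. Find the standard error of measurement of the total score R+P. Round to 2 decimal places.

6.42

Var(total) = 207.25 + 71.55 = 278.8.
True-score variance = 165.978 + 71.55 = 237.528, so reliability = 0.8520.
Error variance = 278.8 − 237.528 = 41.2725; SEM = √41.2725 = 6.42.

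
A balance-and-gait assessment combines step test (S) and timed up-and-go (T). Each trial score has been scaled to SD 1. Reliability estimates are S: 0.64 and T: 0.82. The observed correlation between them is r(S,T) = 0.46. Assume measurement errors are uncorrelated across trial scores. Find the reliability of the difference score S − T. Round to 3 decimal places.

0.500

Var(S−T) = 1 + 1 − 2·0.46 = 2 − 0.92 = 1.08.
Because errors are independent across components, Cov(Tᵢ,Tⱼ) = Cov(Xᵢ,Xⱼ); the off-diagonal part of the true-score variance is the same as above.
True-score variance = [0.64 + 0.82] − 0.92 = 1.46 − 0.92 = 0.54.
Reliability = 0.54 / 1.08 = 0.500.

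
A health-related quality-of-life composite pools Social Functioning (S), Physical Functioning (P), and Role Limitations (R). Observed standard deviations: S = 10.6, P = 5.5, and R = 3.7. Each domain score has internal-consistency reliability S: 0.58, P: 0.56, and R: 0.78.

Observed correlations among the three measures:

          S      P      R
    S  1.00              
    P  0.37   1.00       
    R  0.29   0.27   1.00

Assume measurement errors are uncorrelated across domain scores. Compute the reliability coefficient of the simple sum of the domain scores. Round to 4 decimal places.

Var(S+P+R) = 10.6² + 5.5² + 3.7² + 2·[10.6·5.5·0.37 + 10.6·3.7·0.29 + 5.5·3.7·0.27] = 156.3 + 76.8786 = 233.179.
With uncorrelated errors the cross-covariances are all true-score covariance, so they carry over unchanged; only the diagonal terms shrink to ρᵢσᵢ².
True-score variance = [10.6²·0.58 + 5.5²·0.56 + 3.7²·0.78] + 76.8786 = 92.787 + 76.8786 = 169.666.
Reliability = 169.666 / 233.179 = 0.7276.

0.7276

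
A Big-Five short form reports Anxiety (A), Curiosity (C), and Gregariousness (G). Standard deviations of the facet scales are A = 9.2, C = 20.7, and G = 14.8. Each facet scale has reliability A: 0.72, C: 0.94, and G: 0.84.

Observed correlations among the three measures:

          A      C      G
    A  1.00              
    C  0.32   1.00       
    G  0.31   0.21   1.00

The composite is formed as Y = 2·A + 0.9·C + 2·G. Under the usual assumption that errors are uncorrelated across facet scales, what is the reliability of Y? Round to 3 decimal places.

0.891

Var(Y) = 2²·9.2² + 0.9²·20.7² + 2²·14.8² + 2·[1.8·9.2·20.7·0.32 + 4·9.2·14.8·0.31 + 1.8·20.7·14.8·0.21] = 1561.8 + 788.672 = 2350.47.
Because errors are independent across components, Cov(Tᵢ,Tⱼ) = Cov(Xᵢ,Xⱼ); the off-diagonal part of the true-score variance is the same as above.
True-score variance = [2²·9.2²·0.72 + 0.9²·20.7²·0.94 + 2²·14.8²·0.84] + 788.672 = 1305.99 + 788.672 = 2094.66.
Reliability = 2094.66 / 2350.47 = 0.891.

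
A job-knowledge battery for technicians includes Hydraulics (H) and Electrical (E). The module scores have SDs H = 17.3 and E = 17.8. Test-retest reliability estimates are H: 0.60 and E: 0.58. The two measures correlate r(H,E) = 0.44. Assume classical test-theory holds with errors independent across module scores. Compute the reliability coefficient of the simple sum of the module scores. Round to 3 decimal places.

0.715

Var(H+E) = 17.3² + 17.8² + 2·[17.3·17.8·0.44] = 616.13 + 270.987 = 887.117.
Because errors are independent across components, Cov(Tᵢ,Tⱼ) = Cov(Xᵢ,Xⱼ); the off-diagonal part of the true-score variance is the same as above.
True-score variance = [17.3²·0.60 + 17.8²·0.58] + 270.987 = 363.341 + 270.987 = 634.328.
Reliability = 634.328 / 887.117 = 0.715.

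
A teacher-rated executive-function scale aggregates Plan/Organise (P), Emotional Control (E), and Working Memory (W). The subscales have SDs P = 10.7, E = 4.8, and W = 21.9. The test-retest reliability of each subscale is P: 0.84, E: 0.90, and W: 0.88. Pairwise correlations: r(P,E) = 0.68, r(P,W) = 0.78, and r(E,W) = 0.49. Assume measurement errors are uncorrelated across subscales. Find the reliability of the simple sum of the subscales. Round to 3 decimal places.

Var(P+E+W) = 10.7² + 4.8² + 21.9² + 2·[10.7·4.8·0.68 + 10.7·21.9·0.78 + 4.8·21.9·0.49] = 617.14 + 538.422 = 1155.56.
Because errors are independent across components, Cov(Tᵢ,Tⱼ) = Cov(Xᵢ,Xⱼ); the off-diagonal part of the true-score variance is the same as above.
True-score variance = [10.7²·0.84 + 4.8²·0.90 + 21.9²·0.88] + 538.422 = 538.964 + 538.422 = 1077.39.
Reliability = 1077.39 / 1155.56 = 0.932.

0.932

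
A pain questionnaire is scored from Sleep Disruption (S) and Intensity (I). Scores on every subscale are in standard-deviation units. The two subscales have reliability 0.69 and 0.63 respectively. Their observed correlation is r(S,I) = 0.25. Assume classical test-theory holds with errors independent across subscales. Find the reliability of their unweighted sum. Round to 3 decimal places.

0.728

Var(S+I) = 2 + 2·[0.25] = 2 + 0.5 = 2.5.
With uncorrelated errors the cross-covariances are all true-score covariance, so they carry over unchanged; only the diagonal terms shrink to ρᵢσᵢ².
True-score variance = [0.69 + 0.63] + 0.5 = 1.32 + 0.5 = 1.82.
Reliability = 1.82 / 2.5 = 0.728.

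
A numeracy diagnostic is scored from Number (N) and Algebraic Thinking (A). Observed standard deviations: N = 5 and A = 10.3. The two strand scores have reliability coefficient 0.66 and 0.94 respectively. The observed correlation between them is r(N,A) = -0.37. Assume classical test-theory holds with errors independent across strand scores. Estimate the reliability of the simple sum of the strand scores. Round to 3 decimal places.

Var(N+A) = 5² + 10.3² + 2·[5·10.3·(-0.37)] = 131.09 − 38.11 = 92.98.
Because errors are independent across components, Cov(Tᵢ,Tⱼ) = Cov(Xᵢ,Xⱼ); the off-diagonal part of the true-score variance is the same as above.
True-score variance = [5²·0.66 + 10.3²·0.94] − 38.11 = 116.225 − 38.11 = 78.1146.
Reliability = 78.1146 / 92.98 = 0.840.

0.840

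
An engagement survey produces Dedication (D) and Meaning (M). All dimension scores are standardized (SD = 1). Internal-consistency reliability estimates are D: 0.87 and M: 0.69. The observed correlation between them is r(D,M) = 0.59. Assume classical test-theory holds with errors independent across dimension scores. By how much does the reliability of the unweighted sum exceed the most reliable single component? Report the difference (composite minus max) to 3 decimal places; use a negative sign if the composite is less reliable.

-0.008

Var(sum) = 2 + 1.18 = 3.18; true-score variance = 1.56 + 1.18 = 2.74; composite reliability = 0.8616.
Max component reliability = 0.8700.
Difference = 0.8616 − 0.8700 = -0.008.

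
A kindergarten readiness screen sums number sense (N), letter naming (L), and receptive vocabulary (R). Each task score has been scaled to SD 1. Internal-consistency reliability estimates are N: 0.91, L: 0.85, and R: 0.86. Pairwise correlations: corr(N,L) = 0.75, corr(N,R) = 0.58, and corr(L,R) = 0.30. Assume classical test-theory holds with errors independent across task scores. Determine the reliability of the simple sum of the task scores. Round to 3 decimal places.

Var(N+L+R) = 3 + 2·[0.75 + 0.58 + 0.30] = 3 + 3.26 = 6.26.
Because errors are independent across components, Cov(Tᵢ,Tⱼ) = Cov(Xᵢ,Xⱼ); the off-diagonal part of the true-score variance is the same as above.
True-score variance = [0.91 + 0.85 + 0.86] + 3.26 = 2.62 + 3.26 = 5.88.
Reliability = 5.88 / 6.26 = 0.939.

0.939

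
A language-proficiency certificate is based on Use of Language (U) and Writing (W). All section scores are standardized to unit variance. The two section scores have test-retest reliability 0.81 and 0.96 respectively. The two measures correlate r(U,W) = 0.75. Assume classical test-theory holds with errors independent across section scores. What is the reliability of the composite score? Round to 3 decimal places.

0.934

Var(U+W) = 2 + 2·[0.75] = 2 + 1.5 = 3.5.
Under uncorrelated errors the observed covariances equal the true-score covariances, so only the own-variance terms attenuate.
True-score variance = [0.81 + 0.96] + 1.5 = 1.77 + 1.5 = 3.27.
Reliability = 3.27 / 3.5 = 0.934.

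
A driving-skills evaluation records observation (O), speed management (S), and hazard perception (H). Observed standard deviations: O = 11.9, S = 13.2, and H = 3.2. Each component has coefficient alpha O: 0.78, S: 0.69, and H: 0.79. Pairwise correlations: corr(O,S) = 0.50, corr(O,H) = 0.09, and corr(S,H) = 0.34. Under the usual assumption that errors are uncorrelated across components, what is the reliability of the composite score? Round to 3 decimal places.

0.832

Var(O+S+H) = 11.9² + 13.2² + 3.2² + 2·[11.9·13.2·0.50 + 11.9·3.2·0.09 + 13.2·3.2·0.34] = 326.09 + 192.658 = 518.748.
With uncorrelated errors the cross-covariances are all true-score covariance, so they carry over unchanged; only the diagonal terms shrink to ρᵢσᵢ².
True-score variance = [11.9²·0.78 + 13.2²·0.69 + 3.2²·0.79] + 192.658 = 238.771 + 192.658 = 431.429.
Reliability = 431.429 / 518.748 = 0.832.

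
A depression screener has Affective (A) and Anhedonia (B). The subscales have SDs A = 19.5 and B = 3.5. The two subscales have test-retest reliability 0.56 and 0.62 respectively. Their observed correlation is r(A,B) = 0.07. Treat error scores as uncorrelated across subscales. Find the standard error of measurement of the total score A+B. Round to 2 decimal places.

Var(total) = 392.5 + 9.555 = 402.055.
True-score variance = 220.535 + 9.555 = 230.09, so reliability = 0.5723.
Error variance = 402.055 − 230.09 = 171.965; SEM = √171.965 = 13.11.

13.11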